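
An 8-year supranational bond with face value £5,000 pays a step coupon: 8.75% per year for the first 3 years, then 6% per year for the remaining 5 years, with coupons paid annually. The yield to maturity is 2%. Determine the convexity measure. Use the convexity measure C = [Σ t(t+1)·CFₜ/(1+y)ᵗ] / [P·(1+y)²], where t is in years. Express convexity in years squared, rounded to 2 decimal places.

With y = 0.02:
  t   CF        PV=CF/(1+0.02)^t    t·PV        t(t+1)·PV
  1       437.50       428.9216       428.9216         857.8431
  2       437.50       420.5113       841.0227       2,523.0681
  3       437.50       412.2660     1,236.7981       4,947.1923
  4       300.00       277.1536     1,108.6145       5,543.0726
  5       300.00       271.7192     1,358.5962       8,151.5773
  6       300.00       266.3914     1,598.3485      11,188.4394
  7       300.00       261.1681     1,828.1764      14,625.4110
  8     5,300.00     4,523.4990    36,187.9917     325,691.9256
  Σ                  6,861.6302    44,588.4696     373,528.5294
P = 6,861.6302.
Convexity = Σ t(t+1)·PV / [P·(1+y)²] = 373,528.5294 / (6,861.6302 × 1.040400) = 52.32342.

52.32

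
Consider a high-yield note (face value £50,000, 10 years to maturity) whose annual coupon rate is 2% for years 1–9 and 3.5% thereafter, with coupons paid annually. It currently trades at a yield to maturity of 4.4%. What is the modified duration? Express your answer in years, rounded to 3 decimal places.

8.676 years

Periodic yield y = 0.044. First find Macaulay duration:
  t   CF        PV=CF/(1+0.044)^t    t·PV
  1     1,000.00       957.8544       957.8544
  2     1,000.00       917.4851     1,834.9701
  3     1,000.00       878.8171     2,636.4513
  4     1,000.00       841.7788     3,367.1154
  5     1,000.00       806.3016     4,031.5079
  6     1,000.00       772.3195     4,633.9171
  7     1,000.00       739.7696     5,178.3875
  8     1,000.00       708.5916     5,668.7329
  9     1,000.00       678.7276     6,108.5484
  10   51,750.00    33,643.8252   336,438.2517
  Σ                 40,945.4705   370,855.7368
P = 40,945.4705; Macaulay duration = 370,855.7368 / 40,945.4705 = 9.05731 years.
Modified duration = D_Mac / (1 + y) = 9.05731 / 1.044 = 8.67558 years.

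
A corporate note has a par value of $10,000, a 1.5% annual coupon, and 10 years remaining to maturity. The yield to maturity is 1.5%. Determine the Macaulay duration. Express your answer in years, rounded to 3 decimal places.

Periodic yield y = 0.015. Discount each cash flow and weight by its year:
  t   CF        PV=CF/(1+0.015)^t    t·PV
  1       150.00       147.7833       147.7833
  2       150.00       145.5993       291.1985
  3       150.00       143.4475       430.3426
  4       150.00       141.3276       565.3105
  5       150.00       139.2390       696.1952
  6       150.00       137.1813       823.0880
  7       150.00       135.1540       946.0781
  8       150.00       133.1567     1,065.2533
  9       150.00       131.1888     1,180.6995
  10   10,150.00     8,745.9224    87,459.2240
  Σ                 10,000.0000    93,605.1732
Price P = Σ PV = 10,000.0000.
Macaulay duration = Σ(t·PV) / P = 93,605.1732 / 10,000.0000 = 9.36052 years.

9.361 years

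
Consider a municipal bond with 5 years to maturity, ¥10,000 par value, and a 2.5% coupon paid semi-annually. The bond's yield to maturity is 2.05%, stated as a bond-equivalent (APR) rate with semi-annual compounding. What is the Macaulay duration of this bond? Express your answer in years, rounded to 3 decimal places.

4.735 years

Periodic yield y = 0.01025. Discount each cash flow and weight by its period:
  t   CF        PV=CF/(1+0.01025)^t    t·PV
  1       125.00       123.7317       123.7317
  2       125.00       122.4764       244.9527
  3       125.00       121.2337       363.7012
  4       125.00       120.0037       480.0147
  5       125.00       118.7861       593.9306
  6       125.00       117.5809       705.4855
  7       125.00       116.3879       814.7156
  8       125.00       115.2071       921.6566
  9       125.00       114.0382     1,026.3436
  10   10,125.00     9,143.3731    91,433.7308
  Σ                 10,212.8188    96,708.2631
Price P = Σ PV = 10,212.8188.
Macaulay duration = Σ(t·PV) / P = 96,708.2631 / 10,212.8188 = 9.46930 half-year periods.
In years: 9.46930 / 2 = 4.73465 years.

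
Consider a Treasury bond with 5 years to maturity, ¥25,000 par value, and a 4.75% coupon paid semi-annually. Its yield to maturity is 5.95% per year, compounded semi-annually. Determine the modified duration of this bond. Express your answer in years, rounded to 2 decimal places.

Periodic yield y = 0.02975. First find Macaulay duration:
  t   CF        PV=CF/(1+0.02975)^t    t·PV
  1       593.75       576.5963       576.5963
  2       593.75       559.9381     1,119.8762
  3       593.75       543.7612     1,631.2836
  4       593.75       528.0517     2,112.2067
  5       593.75       512.7960     2,563.9799
  6       593.75       497.9811     2,987.8863
  7       593.75       483.5941     3,385.1589
  8       593.75       469.6228     3,756.9828
  9       593.75       456.0552     4,104.4968
  10   25,593.75    19,090.4391   190,904.3907
  Σ                 23,718.8355   213,142.8583
P = 23,718.8355; Macaulay duration = 213,142.8583 / 23,718.8355 = 8.98623 half-year periods = 4.49311 years.
Modified duration = D_Mac / (1 + y) = 4.49311 / 1.02975 = 4.36331 years.

4.36 years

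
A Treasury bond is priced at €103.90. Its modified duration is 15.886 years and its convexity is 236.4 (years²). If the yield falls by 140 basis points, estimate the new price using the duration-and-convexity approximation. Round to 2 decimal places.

Duration effect: -D_mod·Δy = -15.886 × (-0.014) = +0.222404
Convexity effect: ½·C·(Δy)² = 0.5 × 236.4 × (-0.014)² = +0.0231672
ΔP/P ≈ +0.222404 + 0.0231672 = +0.2455712
New price ≈ 103.90 × (1 + 0.2455712) = 129.41484768.

€129.41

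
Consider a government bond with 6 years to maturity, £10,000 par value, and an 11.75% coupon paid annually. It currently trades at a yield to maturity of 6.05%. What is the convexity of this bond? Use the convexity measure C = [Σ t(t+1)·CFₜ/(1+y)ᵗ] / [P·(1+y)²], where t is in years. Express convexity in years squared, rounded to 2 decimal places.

With y = 0.0605:
  t   CF        PV=CF/(1+0.0605)^t    t·PV        t(t+1)·PV
  1     1,175.00     1,107.9679     1,107.9679       2,215.9359
  2     1,175.00     1,044.7600     2,089.5199       6,268.5598
  3     1,175.00       985.1579     2,955.4737      11,821.8949
  4     1,175.00       928.9561     3,715.8243      18,579.1213
  5     1,175.00       875.9605     4,379.8023      26,278.8138
  6    11,175.00     7,855.6748    47,134.0486     329,938.3400
  Σ                 12,798.4771    61,382.6367     395,102.6657
P = 12,798.4771.
Convexity = Σ t(t+1)·PV / [P·(1+y)²] = 395,102.6657 / (12,798.4771 × 1.124660) = 27.44924.

27.45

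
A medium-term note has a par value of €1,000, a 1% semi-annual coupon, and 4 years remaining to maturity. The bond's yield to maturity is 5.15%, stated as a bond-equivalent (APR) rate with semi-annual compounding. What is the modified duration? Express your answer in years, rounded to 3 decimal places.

3.825 years

Periodic yield y = 0.02575. First find Macaulay duration:
  t   CF        PV=CF/(1+0.02575)^t    t·PV
  1         5.00         4.8745         4.8745
  2         5.00         4.7521         9.5042
  3         5.00         4.6328        13.8985
  4         5.00         4.5165        18.0661
  5         5.00         4.4031        22.0157
  6         5.00         4.2926        25.7556
  7         5.00         4.1848        29.2939
  8     1,005.00       820.0378     6,560.3022
  Σ                    851.6943     6,683.7107
P = 851.6943; Macaulay duration = 6,683.7107 / 851.6943 = 7.84755 half-year periods = 3.92377 years.
Modified duration = D_Mac / (1 + y) = 3.92377 / 1.02575 = 3.82527 years.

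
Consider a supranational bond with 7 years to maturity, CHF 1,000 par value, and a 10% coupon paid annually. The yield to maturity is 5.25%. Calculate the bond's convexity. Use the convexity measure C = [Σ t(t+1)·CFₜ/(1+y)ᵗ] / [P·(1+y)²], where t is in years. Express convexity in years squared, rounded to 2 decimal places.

36.79

With y = 0.0525:
  t   CF        PV=CF/(1+0.0525)^t    t·PV        t(t+1)·PV
  1       100.00        95.0119        95.0119         190.0238
  2       100.00        90.2726       180.5451         541.6354
  3       100.00        85.7697       257.3090       1,029.2359
  4       100.00        81.4914       325.9655       1,629.8273
  5       100.00        77.4265       387.1324       2,322.7942
  6       100.00        73.5643       441.3861       3,089.7025
  7     1,100.00       768.8435     5,381.9046      43,055.2366
  Σ                  1,272.3798     7,069.2545      51,858.4557
P = 1,272.3798.
Convexity = Σ t(t+1)·PV / [P·(1+y)²] = 51,858.4557 / (1,272.3798 × 1.107756) = 36.79244.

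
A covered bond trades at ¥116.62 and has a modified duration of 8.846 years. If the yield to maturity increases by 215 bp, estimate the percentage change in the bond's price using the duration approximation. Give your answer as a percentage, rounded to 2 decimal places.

Duration approximation: ΔP/P ≈ -D_mod · Δy = -8.846 × (+0.0215) = -0.190189.
As a percentage: -19.0189%.

-19.02%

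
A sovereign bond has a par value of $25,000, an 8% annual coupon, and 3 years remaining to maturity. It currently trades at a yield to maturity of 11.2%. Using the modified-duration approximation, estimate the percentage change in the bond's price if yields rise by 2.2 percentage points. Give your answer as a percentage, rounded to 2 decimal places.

Periodic yield y = 0.112. Modified duration first:
  t   CF        PV=CF/(1+0.112)^t    t·PV
  1     2,000.00     1,798.5612     1,798.5612
  2     2,000.00     1,617.4111     3,234.8222
  3    27,000.00    19,635.8363    58,907.5088
  Σ                 23,051.8085    63,940.8922
P = 23,051.8085; D_Mac = 2.77379 yrs; D_mod = 2.77379/(1+0.112) = 2.49442 yrs.
ΔP/P ≈ -D_mod · Δy = -2.49442 × (+0.022) = -0.054877 = -5.4877%.

-5.49%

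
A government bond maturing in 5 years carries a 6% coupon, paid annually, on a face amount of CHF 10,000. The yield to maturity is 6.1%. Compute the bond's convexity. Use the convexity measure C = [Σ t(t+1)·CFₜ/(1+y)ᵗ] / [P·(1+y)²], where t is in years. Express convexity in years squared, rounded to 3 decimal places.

With y = 0.061:
  t   CF        PV=CF/(1+0.061)^t    t·PV        t(t+1)·PV
  1       600.00       565.5042       565.5042       1,131.0085
  2       600.00       532.9917     1,065.9835       3,197.9505
  3       600.00       502.3485     1,507.0455       6,028.1818
  4       600.00       473.4670     1,893.8680       9,469.3400
  5    10,600.00     7,883.6792    39,418.3962     236,510.3771
  Σ                  9,957.9907    44,450.7974     256,336.8579
P = 9,957.9907.
Convexity = Σ t(t+1)·PV / [P·(1+y)²] = 256,336.8579 / (9,957.9907 × 1.125721) = 22.86697.

22.867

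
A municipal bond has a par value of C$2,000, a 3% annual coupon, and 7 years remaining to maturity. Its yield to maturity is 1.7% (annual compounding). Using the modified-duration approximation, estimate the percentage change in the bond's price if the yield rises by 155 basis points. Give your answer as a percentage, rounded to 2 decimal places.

Periodic yield y = 0.017. Modified duration first:
  t   CF        PV=CF/(1+0.017)^t    t·PV
  1        60.00        58.9971        58.9971
  2        60.00        58.0109       116.0217
  3        60.00        57.0412       171.1235
  4        60.00        56.0877       224.3507
  5        60.00        55.1501       275.7506
  6        60.00        54.2282       325.3695
  7     2,060.00     1,830.7142    12,814.9994
  Σ                  2,170.2293    13,986.6124
P = 2,170.2293; D_Mac = 6.44476 yrs; D_mod = 6.44476/(1+0.017) = 6.33703 yrs.
ΔP/P ≈ -D_mod · Δy = -6.33703 × (+0.0155) = -0.098224 = -9.8224%.

-9.82%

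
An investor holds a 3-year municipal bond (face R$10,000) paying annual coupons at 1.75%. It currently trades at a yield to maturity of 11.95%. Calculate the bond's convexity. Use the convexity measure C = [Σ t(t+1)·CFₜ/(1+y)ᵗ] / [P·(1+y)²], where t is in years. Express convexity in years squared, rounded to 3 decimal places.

With y = 0.1195:
  t   CF        PV=CF/(1+0.1195)^t    t·PV        t(t+1)·PV
  1       175.00       156.3198       156.3198         312.6396
  2       175.00       139.6336       279.2671         837.8014
  3    10,175.00     7,252.0723    21,756.2168      87,024.8674
  Σ                  7,548.0256    22,191.8038      88,175.3084
P = 7,548.0256.
Convexity = Σ t(t+1)·PV / [P·(1+y)²] = 88,175.3084 / (7,548.0256 × 1.253280) = 9.32106.

9.321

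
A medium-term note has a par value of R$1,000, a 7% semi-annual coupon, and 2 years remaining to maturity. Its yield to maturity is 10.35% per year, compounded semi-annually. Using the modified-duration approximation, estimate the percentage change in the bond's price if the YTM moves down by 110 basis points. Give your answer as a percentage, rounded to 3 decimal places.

Periodic yield y = 0.05175. Modified duration first:
  t   CF        PV=CF/(1+0.05175)^t    t·PV
  1        35.00        33.2779        33.2779
  2        35.00        31.6405        63.2810
  3        35.00        30.0836        90.2509
  4     1,035.00       845.8440     3,383.3760
  Σ                    940.8460     3,570.1857
P = 940.8460; D_Mac = 3.79465 half-year periods = 1.89733 yrs; D_mod = 1.89733/(1+0.05175) = 1.80397 yrs.
ΔP/P ≈ -D_mod · Δy = -1.80397 × (-0.011) = +0.019844 = +1.9844%.

+1.984%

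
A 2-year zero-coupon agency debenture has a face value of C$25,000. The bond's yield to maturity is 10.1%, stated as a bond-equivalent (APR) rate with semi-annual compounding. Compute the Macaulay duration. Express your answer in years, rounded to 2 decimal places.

A zero-coupon bond has a single cash flow at maturity, so its Macaulay duration equals its maturity: 2 years.
(Equivalently: 4 semi-annual periods ÷ 2 = 2 years.)

2.00 years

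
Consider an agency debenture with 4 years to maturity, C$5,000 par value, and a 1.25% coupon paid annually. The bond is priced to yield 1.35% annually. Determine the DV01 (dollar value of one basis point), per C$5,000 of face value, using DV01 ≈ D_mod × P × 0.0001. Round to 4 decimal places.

C$1.9295

Periodic yield y = 0.0135.
  t   CF        PV=CF/(1+0.0135)^t    t·PV
  1        62.50        61.6675        61.6675
  2        62.50        60.8461       121.6921
  3        62.50        60.0356       180.1068
  4     5,062.50     4,798.1081    19,192.4322
  Σ                  4,980.6572    19,555.8986
P = 4,980.6572; D_Mac = 3.92637 yrs; D_mod = 3.87407 yrs.
DV01 ≈ 3.87407 × 4,980.6572 × 0.0001 = 1.929541.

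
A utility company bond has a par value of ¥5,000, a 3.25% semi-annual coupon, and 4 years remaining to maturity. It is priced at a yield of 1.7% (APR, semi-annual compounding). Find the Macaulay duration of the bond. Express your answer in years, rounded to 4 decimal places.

Periodic yield y = 0.0085. Discount each cash flow and weight by its period:
  t   CF        PV=CF/(1+0.0085)^t    t·PV
  1        81.25        80.5652        80.5652
  2        81.25        79.8862       159.7723
  3        81.25        79.2129       237.6386
  4        81.25        78.5452       314.1809
  5        81.25        77.8832       389.4161
  6        81.25        77.2268       463.3607
  7        81.25        76.5759       536.0312
  8     5,081.25     4,748.5754    37,988.6036
  Σ                  5,298.4708    40,169.5685
Price P = Σ PV = 5,298.4708.
Macaulay duration = Σ(t·PV) / P = 40,169.5685 / 5,298.4708 = 7.58135 half-year periods.
In years: 7.58135 / 2 = 3.79068 years.

3.7907 years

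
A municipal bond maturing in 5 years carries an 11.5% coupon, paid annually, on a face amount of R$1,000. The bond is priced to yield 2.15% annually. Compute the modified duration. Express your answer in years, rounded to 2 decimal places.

Periodic yield y = 0.0215. First find Macaulay duration:
  t   CF        PV=CF/(1+0.0215)^t    t·PV
  1       115.00       112.5795       112.5795
  2       115.00       110.2100       220.4200
  3       115.00       107.8904       323.6711
  4       115.00       105.6196       422.4782
  5     1,115.00     1,002.4968     5,012.4842
  Σ                  1,438.7963     6,091.6332
P = 1,438.7963; Macaulay duration = 6,091.6332 / 1,438.7963 = 4.23384 years.
Modified duration = D_Mac / (1 + y) = 4.23384 / 1.0215 = 4.14473 years.

4.14 years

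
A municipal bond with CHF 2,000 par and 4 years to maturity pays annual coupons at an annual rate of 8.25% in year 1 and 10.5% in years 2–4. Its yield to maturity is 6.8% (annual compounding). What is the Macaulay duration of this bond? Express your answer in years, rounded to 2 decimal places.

Periodic yield y = 0.068. Discount each cash flow and weight by its year:
  t   CF        PV=CF/(1+0.068)^t    t·PV
  1       165.00       154.4944       154.4944
  2       210.00       184.1098       368.2195
  3       210.00       172.3874       517.1622
  4     2,210.00     1,698.6631     6,794.6526
  Σ                  2,209.6547     7,834.5287
Price P = Σ PV = 2,209.6547.
Macaulay duration = Σ(t·PV) / P = 7,834.5287 / 2,209.6547 = 3.54559 years.

3.55 years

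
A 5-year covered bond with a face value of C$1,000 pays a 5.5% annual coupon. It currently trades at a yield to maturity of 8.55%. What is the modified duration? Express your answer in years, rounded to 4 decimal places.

Periodic yield y = 0.0855. First find Macaulay duration:
  t   CF        PV=CF/(1+0.0855)^t    t·PV
  1        55.00        50.6679        50.6679
  2        55.00        46.6770        93.3540
  3        55.00        43.0005       129.0014
  4        55.00        39.6135       158.4541
  5     1,055.00       700.0085     3,500.0426
  Σ                    879.9674     3,931.5199
P = 879.9674; Macaulay duration = 3,931.5199 / 879.9674 = 4.46780 years.
Modified duration = D_Mac / (1 + y) = 4.46780 / 1.0855 = 4.11589 years.

4.1159 years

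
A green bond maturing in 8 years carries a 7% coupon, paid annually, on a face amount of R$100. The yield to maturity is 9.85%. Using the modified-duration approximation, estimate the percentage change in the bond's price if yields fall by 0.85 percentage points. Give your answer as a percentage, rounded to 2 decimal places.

+4.82%

Periodic yield y = 0.0985. Modified duration first:
  t   CF        PV=CF/(1+0.0985)^t    t·PV
  1         7.00         6.3723         6.3723
  2         7.00         5.8009        11.6019
  3         7.00         5.2808        15.8423
  4         7.00         4.8073        19.2290
  5         7.00         4.3762        21.8810
  6         7.00         3.9838        23.9028
  7         7.00         3.6266        25.3861
  8       107.00        50.4642       403.7135
  Σ                     84.7121       527.9290
P = 84.7121; D_Mac = 6.23204 yrs; D_mod = 6.23204/(1+0.0985) = 5.67323 yrs.
ΔP/P ≈ -D_mod · Δy = -5.67323 × (-0.0085) = +0.048222 = +4.8222%.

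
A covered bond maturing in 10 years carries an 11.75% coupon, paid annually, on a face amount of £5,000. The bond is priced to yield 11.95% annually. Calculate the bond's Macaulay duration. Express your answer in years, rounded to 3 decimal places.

6.358 years

Periodic yield y = 0.1195. Discount each cash flow and weight by its year:
  t   CF        PV=CF/(1+0.1195)^t    t·PV
  1       587.50       524.7879       524.7879
  2       587.50       468.7699       937.5397
  3       587.50       418.7314     1,256.1943
  4       587.50       374.0343     1,496.1374
  5       587.50       334.1084     1,670.5419
  6       587.50       298.4443     1,790.6658
  7       587.50       266.5871     1,866.1099
  8       587.50       238.1305     1,905.0443
  9       587.50       212.7115     1,914.4036
  10    5,587.50     1,807.0766    18,070.7658
  Σ                  4,943.3819    31,432.1906
Price P = Σ PV = 4,943.3819.
Macaulay duration = Σ(t·PV) / P = 31,432.1906 / 4,943.3819 = 6.35844 years.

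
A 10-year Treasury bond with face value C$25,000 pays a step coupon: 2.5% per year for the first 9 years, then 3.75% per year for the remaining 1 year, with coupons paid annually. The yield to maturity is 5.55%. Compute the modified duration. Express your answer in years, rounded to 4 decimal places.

8.3424 years

Periodic yield y = 0.0555. First find Macaulay duration:
  t   CF        PV=CF/(1+0.0555)^t    t·PV
  1       625.00       592.1364       592.1364
  2       625.00       561.0009     1,122.0018
  3       625.00       531.5025     1,594.5075
  4       625.00       503.5552     2,014.2207
  5       625.00       477.0774     2,385.3869
  6       625.00       451.9918     2,711.9510
  7       625.00       428.2253     2,997.5773
  8       625.00       405.7085     3,245.6681
  9       625.00       384.3757     3,459.3809
  10   25,937.50    15,112.8279   151,128.2793
  Σ                 19,448.4016   171,251.1099
P = 19,448.4016; Macaulay duration = 171,251.1099 / 19,448.4016 = 8.80541 years.
Modified duration = D_Mac / (1 + y) = 8.80541 / 1.0555 = 8.34240 years.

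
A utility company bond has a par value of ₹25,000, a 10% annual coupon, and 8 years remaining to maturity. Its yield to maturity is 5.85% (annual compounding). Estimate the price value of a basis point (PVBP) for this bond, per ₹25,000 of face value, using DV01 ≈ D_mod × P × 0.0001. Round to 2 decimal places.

Periodic yield y = 0.0585.
  t   CF        PV=CF/(1+0.0585)^t    t·PV
  1     2,500.00     2,361.8328     2,361.8328
  2     2,500.00     2,231.3016     4,462.6033
  3     2,500.00     2,107.9845     6,323.9536
  4     2,500.00     1,991.4828     7,965.9312
  5     2,500.00     1,881.4197     9,407.0987
  6     2,500.00     1,777.4395    10,664.6372
  7     2,500.00     1,679.2060    11,754.4419
  8    27,500.00    17,450.4164   139,603.3314
  Σ                 31,481.0834   192,543.8300
P = 31,481.0834; D_Mac = 6.11618 yrs; D_mod = 5.77815 yrs.
DV01 ≈ 5.77815 × 31,481.0834 × 0.0001 = 18.190253.

₹18.19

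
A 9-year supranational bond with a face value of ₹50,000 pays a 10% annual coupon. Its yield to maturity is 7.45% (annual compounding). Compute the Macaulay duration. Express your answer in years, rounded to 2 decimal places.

6.54 years

Periodic yield y = 0.0745. Discount each cash flow and weight by its year:
  t   CF        PV=CF/(1+0.0745)^t    t·PV
  1     5,000.00     4,653.3271     4,653.3271
  2     5,000.00     4,330.6907     8,661.3813
  3     5,000.00     4,030.4241    12,091.2722
  4     5,000.00     3,750.9763    15,003.9054
  5     5,000.00     3,490.9040    17,454.5200
  6     5,000.00     3,248.8637    19,493.1819
  7     5,000.00     3,023.6051    21,165.2355
  8     5,000.00     2,813.9647    22,511.7176
  9    55,000.00    28,807.4563   259,267.1063
  Σ                 58,150.2119   380,301.6474
Price P = Σ PV = 58,150.2119.
Macaulay duration = Σ(t·PV) / P = 380,301.6474 / 58,150.2119 = 6.53999 years.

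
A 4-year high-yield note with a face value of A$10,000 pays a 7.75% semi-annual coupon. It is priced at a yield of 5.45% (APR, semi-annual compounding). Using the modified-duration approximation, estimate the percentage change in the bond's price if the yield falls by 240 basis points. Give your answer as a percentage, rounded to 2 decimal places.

Periodic yield y = 0.02725. Modified duration first:
  t   CF        PV=CF/(1+0.02725)^t    t·PV
  1       387.50       377.2207       377.2207
  2       387.50       367.2141       734.4283
  3       387.50       357.4730     1,072.4190
  4       387.50       347.9903     1,391.9611
  5       387.50       338.7591     1,693.7954
  6       387.50       329.7728     1,978.6367
  7       387.50       321.0249     2,247.1740
  8    10,387.50     8,377.2570    67,018.0557
  Σ                 10,816.7119    76,513.6910
P = 10,816.7119; D_Mac = 7.07366 half-year periods = 3.53683 yrs; D_mod = 3.53683/(1+0.02725) = 3.44301 yrs.
ΔP/P ≈ -D_mod · Δy = -3.44301 × (-0.024) = +0.082632 = +8.2632%.

+8.26%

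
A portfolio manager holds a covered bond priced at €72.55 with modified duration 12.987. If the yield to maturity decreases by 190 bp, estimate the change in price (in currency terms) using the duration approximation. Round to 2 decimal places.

+€17.90

Duration approximation: ΔP/P ≈ -D_mod · Δy = -12.987 × (-0.019) = +0.246753.
ΔP ≈ 72.55 × (+0.246753) = +17.90193015.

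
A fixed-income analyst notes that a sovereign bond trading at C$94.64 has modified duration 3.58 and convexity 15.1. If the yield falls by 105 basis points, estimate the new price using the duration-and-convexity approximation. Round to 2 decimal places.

C$98.28

Duration effect: -D_mod·Δy = -3.58 × (-0.0105) = +0.037590
Convexity effect: ½·C·(Δy)² = 0.5 × 15.1 × (-0.0105)² = +0.0008323875
ΔP/P ≈ +0.037590 + 0.0008323875 = +0.0384223875
New price ≈ 94.64 × (1 + 0.0384223875) = 98.276294753.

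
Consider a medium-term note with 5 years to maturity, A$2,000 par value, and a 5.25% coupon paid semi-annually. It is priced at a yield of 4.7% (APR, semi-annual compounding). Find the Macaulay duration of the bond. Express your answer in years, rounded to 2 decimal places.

4.47 years

Periodic yield y = 0.0235. Discount each cash flow and weight by its period:
  t   CF        PV=CF/(1+0.0235)^t    t·PV
  1        52.50        51.2946        51.2946
  2        52.50        50.1168       100.2337
  3        52.50        48.9661       146.8984
  4        52.50        47.8418       191.3674
  5        52.50        46.7434       233.7169
  6        52.50        45.6701       274.0208
  7        52.50        44.6215       312.3507
  8        52.50        43.5970       348.7759
  9        52.50        42.5960       383.3639
  10    2,052.50     1,627.0642    16,270.6422
  Σ                  2,048.5116    18,312.6643
Price P = Σ PV = 2,048.5116.
Macaulay duration = Σ(t·PV) / P = 18,312.6643 / 2,048.5116 = 8.93950 half-year periods.
In years: 8.93950 / 2 = 4.46975 years.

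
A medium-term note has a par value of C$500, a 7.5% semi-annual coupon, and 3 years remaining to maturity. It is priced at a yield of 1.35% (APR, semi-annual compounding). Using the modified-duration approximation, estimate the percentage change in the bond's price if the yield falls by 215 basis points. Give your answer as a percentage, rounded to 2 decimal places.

Periodic yield y = 0.00675. Modified duration first:
  t   CF        PV=CF/(1+0.00675)^t    t·PV
  1        18.75        18.6243        18.6243
  2        18.75        18.4994        36.9988
  3        18.75        18.3754        55.1261
  4        18.75        18.2522        73.0087
  5        18.75        18.1298        90.6490
  6       518.75       498.2282     2,989.3690
  Σ                    590.1092     3,263.7760
P = 590.1092; D_Mac = 5.53080 half-year periods = 2.76540 yrs; D_mod = 2.76540/(1+0.00675) = 2.74686 yrs.
ΔP/P ≈ -D_mod · Δy = -2.74686 × (-0.0215) = +0.059057 = +5.9057%.

+5.91%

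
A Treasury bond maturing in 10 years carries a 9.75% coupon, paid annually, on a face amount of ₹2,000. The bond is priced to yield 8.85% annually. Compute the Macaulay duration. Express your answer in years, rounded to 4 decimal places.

Periodic yield y = 0.0885. Discount each cash flow and weight by its year:
  t   CF        PV=CF/(1+0.0885)^t    t·PV
  1       195.00       179.1456       179.1456
  2       195.00       164.5803       329.1605
  3       195.00       151.1991       453.5974
  4       195.00       138.9060       555.6238
  5       195.00       127.6123       638.0614
  6       195.00       117.2368       703.4209
  7       195.00       107.7049       753.9345
  8       195.00        98.9480       791.5842
  9       195.00        90.9031       818.1279
  10    2,195.00       940.0483     9,400.4835
  Σ                  2,116.2845    14,623.1398
Price P = Σ PV = 2,116.2845.
Macaulay duration = Σ(t·PV) / P = 14,623.1398 / 2,116.2845 = 6.90982 years.

6.9098 years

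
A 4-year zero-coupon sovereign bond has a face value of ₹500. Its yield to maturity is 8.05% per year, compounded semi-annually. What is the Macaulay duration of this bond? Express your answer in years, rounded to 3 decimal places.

A zero-coupon bond has a single cash flow at maturity, so its Macaulay duration equals its maturity: 4 years.
(Equivalently: 8 semi-annual periods ÷ 2 = 4 years.)

4.000 years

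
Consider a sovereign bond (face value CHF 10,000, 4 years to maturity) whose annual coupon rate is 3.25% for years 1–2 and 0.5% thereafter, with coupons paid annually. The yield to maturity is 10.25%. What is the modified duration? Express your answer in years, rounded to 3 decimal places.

3.450 years

Periodic yield y = 0.1025. First find Macaulay duration:
  t   CF        PV=CF/(1+0.1025)^t    t·PV
  1       325.00       294.7846       294.7846
  2       325.00       267.3783       534.7566
  3        50.00        37.3108       111.9323
  4    10,050.00     6,802.2356    27,208.9424
  Σ                  7,401.7092    28,150.4159
P = 7,401.7092; Macaulay duration = 28,150.4159 / 7,401.7092 = 3.80323 years.
Modified duration = D_Mac / (1 + y) = 3.80323 / 1.1025 = 3.44964 years.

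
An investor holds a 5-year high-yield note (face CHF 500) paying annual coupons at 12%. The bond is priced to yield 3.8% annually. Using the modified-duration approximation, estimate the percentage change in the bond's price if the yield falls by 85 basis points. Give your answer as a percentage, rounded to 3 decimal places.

Periodic yield y = 0.038. Modified duration first:
  t   CF        PV=CF/(1+0.038)^t    t·PV
  1        60.00        57.8035        57.8035
  2        60.00        55.6873       111.3747
  3        60.00        53.6487       160.9461
  4        60.00        51.6847       206.7387
  5       560.00       464.7306     2,323.6529
  Σ                    683.5548     2,860.5159
P = 683.5548; D_Mac = 4.18476 yrs; D_mod = 4.18476/(1+0.038) = 4.03157 yrs.
ΔP/P ≈ -D_mod · Δy = -4.03157 × (-0.0085) = +0.034268 = +3.4268%.

+3.427%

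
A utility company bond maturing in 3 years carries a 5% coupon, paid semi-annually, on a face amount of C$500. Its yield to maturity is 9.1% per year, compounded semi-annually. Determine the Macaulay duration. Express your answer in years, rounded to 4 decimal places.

Periodic yield y = 0.0455. Discount each cash flow and weight by its period:
  t   CF        PV=CF/(1+0.0455)^t    t·PV
  1        12.50        11.9560        11.9560
  2        12.50        11.4357        22.8714
  3        12.50        10.9380        32.8140
  4        12.50        10.4620        41.8479
  5        12.50        10.0067        50.0334
  6       512.50       392.4187     2,354.5119
  Σ                    447.2170     2,514.0346
Price P = Σ PV = 447.2170.
Macaulay duration = Σ(t·PV) / P = 2,514.0346 / 447.2170 = 5.62151 half-year periods.
In years: 5.62151 / 2 = 2.81075 years.

2.8108 years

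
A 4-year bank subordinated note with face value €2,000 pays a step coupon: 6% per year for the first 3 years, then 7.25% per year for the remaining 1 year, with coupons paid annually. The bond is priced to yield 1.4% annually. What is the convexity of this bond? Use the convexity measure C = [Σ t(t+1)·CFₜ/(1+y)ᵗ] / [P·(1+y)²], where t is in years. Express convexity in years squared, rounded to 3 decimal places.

17.536

With y = 0.014:
  t   CF        PV=CF/(1+0.014)^t    t·PV        t(t+1)·PV
  1       120.00       118.3432       118.3432         236.6864
  2       120.00       116.7093       233.4185         700.2556
  3       120.00       115.0979       345.2937       1,381.1747
  4     2,145.00     2,028.9693     8,115.8772      40,579.3861
  Σ                  2,379.1197     8,812.9326      42,897.5028
P = 2,379.1197.
Convexity = Σ t(t+1)·PV / [P·(1+y)²] = 42,897.5028 / (2,379.1197 × 1.028196) = 17.53637.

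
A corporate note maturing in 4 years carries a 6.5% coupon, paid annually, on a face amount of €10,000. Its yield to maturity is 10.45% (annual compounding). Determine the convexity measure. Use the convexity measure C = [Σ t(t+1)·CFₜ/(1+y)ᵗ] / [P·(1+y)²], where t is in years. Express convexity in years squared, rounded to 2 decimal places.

14.34

With y = 0.1045:
  t   CF        PV=CF/(1+0.1045)^t    t·PV        t(t+1)·PV
  1       650.00       588.5016       588.5016       1,177.0032
  2       650.00       532.8217     1,065.6434       3,196.9303
  3       650.00       482.4099     1,447.2296       5,788.9186
  4    10,650.00     7,156.2702    28,625.0806     143,125.4030
  Σ                  8,760.0033    31,726.4553     153,288.2551
P = 8,760.0033.
Convexity = Σ t(t+1)·PV / [P·(1+y)²] = 153,288.2551 / (8,760.0033 × 1.219920) = 14.34410.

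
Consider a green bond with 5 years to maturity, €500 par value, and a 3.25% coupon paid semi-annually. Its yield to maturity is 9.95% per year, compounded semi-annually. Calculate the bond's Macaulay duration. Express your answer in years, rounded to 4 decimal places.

Periodic yield y = 0.04975. Discount each cash flow and weight by its period:
  t   CF        PV=CF/(1+0.04975)^t    t·PV
  1        8.125         7.7399         7.7399
  2        8.125         7.3731        14.7463
  3        8.125         7.0237        21.0711
  4        8.125         6.6908        26.7633
  5        8.125         6.3737        31.8687
  6        8.125         6.0717        36.4300
  7        8.125         5.7839        40.4874
  8        8.125         5.5098        44.0784
  9        8.125         5.2487        47.2382
  10     508.125       312.6884     3,126.8837
  Σ                    370.5038     3,397.3070
Price P = Σ PV = 370.5038.
Macaulay duration = Σ(t·PV) / P = 3,397.3070 / 370.5038 = 9.16943 half-year periods.
In years: 9.16943 / 2 = 4.58471 years.

4.5847 years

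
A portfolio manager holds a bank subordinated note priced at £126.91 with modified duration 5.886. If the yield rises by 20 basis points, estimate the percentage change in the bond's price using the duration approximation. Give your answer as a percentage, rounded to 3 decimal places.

-1.177%

Duration approximation: ΔP/P ≈ -D_mod · Δy = -5.886 × (+0.002) = -0.011772.
As a percentage: -1.1772%.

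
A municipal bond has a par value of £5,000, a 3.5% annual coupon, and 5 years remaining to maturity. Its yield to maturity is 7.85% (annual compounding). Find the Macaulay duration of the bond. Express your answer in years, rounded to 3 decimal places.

Periodic yield y = 0.0785. Discount each cash flow and weight by its year:
  t   CF        PV=CF/(1+0.0785)^t    t·PV
  1       175.00       162.2624       162.2624
  2       175.00       150.4519       300.9039
  3       175.00       139.5011       418.5033
  4       175.00       129.3473       517.3893
  5     5,175.00     3,546.5787    17,732.8937
  Σ                  4,128.1415    19,131.9525
Price P = Σ PV = 4,128.1415.
Macaulay duration = Σ(t·PV) / P = 19,131.9525 / 4,128.1415 = 4.63452 years.

4.635 years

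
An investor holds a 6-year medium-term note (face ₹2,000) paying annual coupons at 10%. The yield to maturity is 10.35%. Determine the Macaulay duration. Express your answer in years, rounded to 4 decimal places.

Periodic yield y = 0.1035. Discount each cash flow and weight by its year:
  t   CF        PV=CF/(1+0.1035)^t    t·PV
  1       200.00       181.2415       181.2415
  2       200.00       164.2424       328.4848
  3       200.00       148.8377       446.5131
  4       200.00       134.8779       539.5114
  5       200.00       122.2273       611.1366
  6     2,200.00     1,218.3965     7,310.3792
  Σ                  1,969.8233     9,417.2667
Price P = Σ PV = 1,969.8233.
Macaulay duration = Σ(t·PV) / P = 9,417.2667 / 1,969.8233 = 4.78077 years.

4.7808 years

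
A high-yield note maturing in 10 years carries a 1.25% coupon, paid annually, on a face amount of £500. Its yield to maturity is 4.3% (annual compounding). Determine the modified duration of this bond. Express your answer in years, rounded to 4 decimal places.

8.9740 years

Periodic yield y = 0.043. First find Macaulay duration:
  t   CF        PV=CF/(1+0.043)^t    t·PV
  1         6.25         5.9923         5.9923
  2         6.25         5.7453        11.4906
  3         6.25         5.5084        16.5253
  4         6.25         5.2813        21.1253
  5         6.25         5.0636        25.3179
  6         6.25         4.8548        29.1290
  7         6.25         4.6547        32.5828
  8         6.25         4.4628        35.7022
  9         6.25         4.2788        38.5091
  10      506.25       332.2936     3,322.9358
  Σ                    378.1356     3,539.3103
P = 378.1356; Macaulay duration = 3,539.3103 / 378.1356 = 9.35990 years.
Modified duration = D_Mac / (1 + y) = 9.35990 / 1.043 = 8.97401 years.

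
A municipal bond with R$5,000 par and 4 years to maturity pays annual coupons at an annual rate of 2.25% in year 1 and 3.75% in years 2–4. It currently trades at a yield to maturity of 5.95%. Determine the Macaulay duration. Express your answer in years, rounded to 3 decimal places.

Periodic yield y = 0.0595. Discount each cash flow and weight by its year:
  t   CF        PV=CF/(1+0.0595)^t    t·PV
  1       112.50       106.1822       106.1822
  2       187.50       167.0319       334.0637
  3       187.50       157.6516       472.9548
  4     5,187.50     4,116.7478    16,466.9913
  Σ                  4,547.6135    17,380.1920
Price P = Σ PV = 4,547.6135.
Macaulay duration = Σ(t·PV) / P = 17,380.1920 / 4,547.6135 = 3.82183 years.

3.822 years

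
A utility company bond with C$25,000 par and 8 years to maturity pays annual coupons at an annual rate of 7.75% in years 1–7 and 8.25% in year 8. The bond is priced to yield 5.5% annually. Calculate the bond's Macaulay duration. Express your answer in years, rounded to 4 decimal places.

6.3803 years

Periodic yield y = 0.055. Discount each cash flow and weight by its year:
  t   CF        PV=CF/(1+0.055)^t    t·PV
  1     1,937.50     1,836.4929     1,836.4929
  2     1,937.50     1,740.7516     3,481.5031
  3     1,937.50     1,650.0015     4,950.0044
  4     1,937.50     1,563.9824     6,255.9298
  5     1,937.50     1,482.4478     7,412.2391
  6     1,937.50     1,405.1638     8,430.9828
  7     1,937.50     1,331.9088     9,323.3617
  8    27,062.50    17,633.8944   141,071.1555
  Σ                 28,644.6432   182,761.6693
Price P = Σ PV = 28,644.6432.
Macaulay duration = Σ(t·PV) / P = 182,761.6693 / 28,644.6432 = 6.38031 years.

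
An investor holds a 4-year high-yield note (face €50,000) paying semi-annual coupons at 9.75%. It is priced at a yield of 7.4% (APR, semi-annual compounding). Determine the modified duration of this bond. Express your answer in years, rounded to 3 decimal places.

Periodic yield y = 0.037. First find Macaulay duration:
  t   CF        PV=CF/(1+0.037)^t    t·PV
  1     2,437.50     2,350.5304     2,350.5304
  2     2,437.50     2,266.6638     4,533.3276
  3     2,437.50     2,185.7896     6,557.3688
  4     2,437.50     2,107.8010     8,431.2039
  5     2,437.50     2,032.5950    10,162.9748
  6     2,437.50     1,960.0723    11,760.4337
  7     2,437.50     1,890.1372    13,230.9604
  8    52,437.50    39,211.3619   313,690.8955
  Σ                 54,004.9511   370,717.6950
P = 54,004.9511; Macaulay duration = 370,717.6950 / 54,004.9511 = 6.86451 half-year periods = 3.43226 years.
Modified duration = D_Mac / (1 + y) = 3.43226 / 1.037 = 3.30979 years.

3.310 years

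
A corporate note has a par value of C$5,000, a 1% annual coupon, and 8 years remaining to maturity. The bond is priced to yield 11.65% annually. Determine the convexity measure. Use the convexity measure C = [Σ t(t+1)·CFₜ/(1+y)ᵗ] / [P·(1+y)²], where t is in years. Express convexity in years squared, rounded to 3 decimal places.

With y = 0.1165:
  t   CF        PV=CF/(1+0.1165)^t    t·PV        t(t+1)·PV
  1        50.00        44.7828        44.7828          89.5656
  2        50.00        40.1100        80.2200         240.6599
  3        50.00        35.9248       107.7743         431.0971
  4        50.00        32.1762       128.7049         643.5245
  5        50.00        28.8188       144.0942         864.5649
  6        50.00        25.8118       154.8706       1,084.0940
  7        50.00        23.1185       161.8292       1,294.6338
  8     5,050.00     2,091.3251    16,730.6011     150,575.4103
  Σ                  2,322.0680    17,552.8770     155,223.5501
P = 2,322.0680.
Convexity = Σ t(t+1)·PV / [P·(1+y)²] = 155,223.5501 / (2,322.0680 × 1.246572) = 53.62474.

53.625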